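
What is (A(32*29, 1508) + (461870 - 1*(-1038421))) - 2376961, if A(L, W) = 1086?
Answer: -875584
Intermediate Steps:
(A(32*29, 1508) + (461870 - 1*(-1038421))) - 2376961 = (1086 + (461870 - 1*(-1038421))) - 2376961 = (1086 + (461870 + 1038421)) - 2376961 = (1086 + 1500291) - 2376961 = 1501377 - 2376961 = -875584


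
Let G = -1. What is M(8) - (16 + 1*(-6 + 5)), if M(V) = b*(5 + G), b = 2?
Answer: -7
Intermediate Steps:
M(V) = 8 (M(V) = 2*(5 - 1) = 2*4 = 8)
M(8) - (16 + 1*(-6 + 5)) = 8 - (16 + 1*(-6 + 5)) = 8 - (16 + 1*(-1)) = 8 - (16 - 1) = 8 - 1*15 = 8 - 15 = -7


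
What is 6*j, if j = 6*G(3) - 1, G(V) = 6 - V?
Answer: 102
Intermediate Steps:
j = 17 (j = 6*(6 - 1*3) - 1 = 6*(6 - 3) - 1 = 6*3 - 1 = 18 - 1 = 17)
6*j = 6*17 = 102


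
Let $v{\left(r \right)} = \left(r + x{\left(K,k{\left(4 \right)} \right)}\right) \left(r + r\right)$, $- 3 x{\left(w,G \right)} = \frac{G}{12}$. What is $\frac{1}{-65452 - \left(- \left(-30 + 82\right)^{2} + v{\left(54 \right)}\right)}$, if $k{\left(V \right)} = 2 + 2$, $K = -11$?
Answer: $- \frac{1}{68568} \approx -1.4584 \cdot 10^{-5}$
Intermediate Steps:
$k{\left(V \right)} = 4$
$x{\left(w,G \right)} = - \frac{G}{36}$ ($x{\left(w,G \right)} = - \frac{G \frac{1}{12}}{3} = - \frac{\frac{1}{12} G}{3} = - \frac{G}{36}$)
$v{\left(r \right)} = 2 r \left(- \frac{1}{9} + r\right)$ ($v{\left(r \right)} = \left(r - \frac{1}{9}\right) \left(r + r\right) = \left(r - \frac{1}{9}\right) 2 r = \left(- \frac{1}{9} + r\right) 2 r = 2 r \left(- \frac{1}{9} + r\right)$)
$\frac{1}{-65452 - \left(- \left(-30 + 82\right)^{2} + v{\left(54 \right)}\right)} = \frac{1}{-65452 - \left(- \left(-30 + 82\right)^{2} + \frac{2}{9} \cdot 54 \left(-1 + 9 \cdot 54\right)\right)} = \frac{1}{-65452 + \left(52^{2} - \frac{2}{9} \cdot 54 \left(-1 + 486\right)\right)} = \frac{1}{-65452 + \left(2704 - \frac{2}{9} \cdot 54 \cdot 485\right)} = \frac{1}{-65452 + \left(2704 - 5820\right)} = \frac{1}{-65452 - 3116} = \frac{1}{-68568} = - \frac{1}{68568}$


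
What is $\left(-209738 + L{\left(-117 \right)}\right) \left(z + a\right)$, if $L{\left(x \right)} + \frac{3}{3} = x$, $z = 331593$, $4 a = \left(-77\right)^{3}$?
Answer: $-45635233296$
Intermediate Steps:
$a = - \frac{456533}{4}$ ($a = \frac{\left(-77\right)^{3}}{4} = \frac{1}{4} \left(-456533\right) = - \frac{456533}{4} \approx -1.1413 \cdot 10^{5}$)
$L{\left(x \right)} = -1 + x$
$\left(-209738 + L{\left(-117 \right)}\right) \left(z + a\right) = \left(-209738 - 118\right) \left(331593 - \frac{456533}{4}\right) = \left(-209738 - 118\right) \frac{869839}{4} = \left(-209856\right) \frac{869839}{4} = -45635233296$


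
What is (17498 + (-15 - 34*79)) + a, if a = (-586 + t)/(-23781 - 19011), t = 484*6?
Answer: 316595453/21396 ≈ 14797.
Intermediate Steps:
t = 2904
a = -1159/21396 (a = (-586 + 2904)/(-23781 - 19011) = 2318/(-42792) = 2318*(-1/42792) = -1159/21396 ≈ -0.054169)
(17498 + (-15 - 34*79)) + a = (17498 + (-15 - 34*79)) - 1159/21396 = (17498 + (-15 - 2686)) - 1159/21396 = (17498 - 2701) - 1159/21396 = 14797 - 1159/21396 = 316595453/21396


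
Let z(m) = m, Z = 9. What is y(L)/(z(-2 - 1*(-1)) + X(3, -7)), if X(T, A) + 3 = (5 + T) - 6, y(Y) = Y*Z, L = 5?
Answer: -45/2 ≈ -22.500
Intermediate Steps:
y(Y) = 9*Y (y(Y) = Y*9 = 9*Y)
X(T, A) = -4 + T (X(T, A) = -3 + ((5 + T) - 6) = -3 + (-1 + T) = -4 + T)
y(L)/(z(-2 - 1*(-1)) + X(3, -7)) = (9*5)/((-2 - 1*(-1)) + (-4 + 3)) = 45/((-2 + 1) - 1) = 45/(-1 - 1) = 45/(-2) = -1/2*45 = -45/2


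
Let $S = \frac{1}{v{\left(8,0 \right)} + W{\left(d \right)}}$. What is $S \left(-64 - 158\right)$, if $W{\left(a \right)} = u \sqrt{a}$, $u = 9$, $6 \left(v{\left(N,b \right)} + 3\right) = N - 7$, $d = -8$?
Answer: $\frac{22644}{23617} + \frac{143856 i \sqrt{2}}{23617} \approx 0.9588 + 8.6143 i$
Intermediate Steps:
$v{\left(N,b \right)} = - \frac{25}{6} + \frac{N}{6}$ ($v{\left(N,b \right)} = -3 + \frac{N - 7}{6} = -3 + \frac{-7 + N}{6} = -3 + \left(- \frac{7}{6} + \frac{N}{6}\right) = - \frac{25}{6} + \frac{N}{6}$)
$W{\left(a \right)} = 9 \sqrt{a}$
$S = \frac{1}{- \frac{17}{6} + 18 i \sqrt{2}}$ ($S = \frac{1}{\left(- \frac{25}{6} + \frac{1}{6} \cdot 8\right) + 9 \sqrt{-8}} = \frac{1}{\left(- \frac{25}{6} + \frac{4}{3}\right) + 9 \cdot 2 i \sqrt{2}} = \frac{1}{- \frac{17}{6} + 18 i \sqrt{2}} \approx -0.0043189 - 0.038803 i$)
$S \left(-64 - 158\right) = \left(- \frac{102}{23617} - \frac{648 i \sqrt{2}}{23617}\right) \left(-64 - 158\right) = \left(- \frac{102}{23617} - \frac{648 i \sqrt{2}}{23617}\right) \left(-222\right) = \frac{22644}{23617} + \frac{143856 i \sqrt{2}}{23617}$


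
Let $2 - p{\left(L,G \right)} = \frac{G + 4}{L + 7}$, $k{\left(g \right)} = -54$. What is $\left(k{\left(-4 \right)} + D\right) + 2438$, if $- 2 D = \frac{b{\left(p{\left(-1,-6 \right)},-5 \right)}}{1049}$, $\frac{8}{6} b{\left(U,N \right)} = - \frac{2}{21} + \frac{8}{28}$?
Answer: $\frac{35011423}{14686} \approx 2384.0$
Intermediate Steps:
$p{\left(L,G \right)} = 2 - \frac{4 + G}{7 + L}$ ($p{\left(L,G \right)} = 2 - \frac{G + 4}{L + 7} = 2 - \frac{4 + G}{7 + L}$)
$b{\left(U,N \right)} = \frac{1}{7}$ ($b{\left(U,N \right)} = \frac{3 \left(- \frac{2}{21} + \frac{8}{28}\right)}{4} = \frac{3 \left(\left(-2\right) \frac{1}{21} + 8 \cdot \frac{1}{28}\right)}{4} = \frac{3 \left(- \frac{2}{21} + \frac{2}{7}\right)}{4} = \frac{3}{4} \cdot \frac{4}{21} = \frac{1}{7}$)
$D = - \frac{1}{14686}$ ($D = - \frac{\frac{1}{7} \cdot \frac{1}{1049}}{2} = \left(- \frac{1}{2}\right) \frac{1}{7343} = - \frac{1}{14686} \approx -6.8092 \cdot 10^{-5}$)
$\left(k{\left(-4 \right)} + D\right) + 2438 = \left(-54 - \frac{1}{14686}\right) + 2438 = - \frac{793045}{14686} + 2438 = \frac{35011423}{14686}$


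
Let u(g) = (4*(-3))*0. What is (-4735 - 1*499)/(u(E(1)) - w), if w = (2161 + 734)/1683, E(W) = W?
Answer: 2936274/965 ≈ 3042.8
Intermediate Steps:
u(g) = 0 (u(g) = -12*0 = 0)
w = 965/561 (w = 2895*(1/1683) = 965/561 ≈ 1.7201)
(-4735 - 1*499)/(u(E(1)) - w) = (-4735 - 1*499)/(0 - 1*965/561) = (-4735 - 499)/(0 - 965/561) = -5234/(-965/561) = -5234*(-561/965) = 2936274/965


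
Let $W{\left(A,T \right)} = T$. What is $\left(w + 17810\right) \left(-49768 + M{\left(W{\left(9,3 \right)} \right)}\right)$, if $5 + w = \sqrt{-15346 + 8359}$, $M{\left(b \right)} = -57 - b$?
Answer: $-887187540 - 49828 i \sqrt{6987} \approx -8.8719 \cdot 10^{8} - 4.165 \cdot 10^{6} i$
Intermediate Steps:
$w = -5 + i \sqrt{6987}$ ($w = -5 + \sqrt{-15346 + 8359} = -5 + \sqrt{-6987} = -5 + i \sqrt{6987} \approx -5.0 + 83.588 i$)
$\left(w + 17810\right) \left(-49768 + M{\left(W{\left(9,3 \right)} \right)}\right) = \left(\left(-5 + i \sqrt{6987}\right) + 17810\right) \left(-49768 - 60\right) = \left(17805 + i \sqrt{6987}\right) \left(-49768 - 60\right) = \left(17805 + i \sqrt{6987}\right) \left(-49828\right) = -887187540 - 49828 i \sqrt{6987}$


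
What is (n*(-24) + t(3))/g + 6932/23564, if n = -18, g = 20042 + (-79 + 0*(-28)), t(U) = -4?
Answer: 37117227/117602033 ≈ 0.31562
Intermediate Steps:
g = 19963 (g = 20042 + (-79 + 0) = 20042 - 79 = 19963)
(n*(-24) + t(3))/g + 6932/23564 = (-18*(-24) - 4)/19963 + 6932/23564 = (432 - 4)*(1/19963) + 6932*(1/23564) = 428*(1/19963) + 1733/5891 = 428/19963 + 1733/5891 = 37117227/117602033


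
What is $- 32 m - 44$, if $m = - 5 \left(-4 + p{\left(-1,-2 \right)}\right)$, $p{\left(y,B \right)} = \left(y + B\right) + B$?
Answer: $-1484$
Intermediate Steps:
$p{\left(y,B \right)} = y + 2 B$ ($p{\left(y,B \right)} = \left(B + y\right) + B = y + 2 B$)
$m = 45$ ($m = - 5 \left(-4 + \left(-1 + 2 \left(-2\right)\right)\right) = - 5 \left(-4 - 5\right) = \left(-5\right) \left(-9\right) = 45$)
$- 32 m - 44 = \left(-32\right) 45 - 44 = -1440 - 44 = -1484$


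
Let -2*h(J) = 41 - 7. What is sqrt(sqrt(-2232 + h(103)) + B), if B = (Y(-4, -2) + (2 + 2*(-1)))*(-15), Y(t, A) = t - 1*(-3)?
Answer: sqrt(15 + I*sqrt(2249)) ≈ 5.6894 + 4.1677*I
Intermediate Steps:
h(J) = -17 (h(J) = -(41 - 7)/2 = -1/2*34 = -17)
Y(t, A) = 3 + t (Y(t, A) = t + 3 = 3 + t)
B = 15 (B = ((3 - 4) + (2 + 2*(-1)))*(-15) = (-1 + (2 - 2))*(-15) = (-1 + 0)*(-15) = -1*(-15) = 15)
sqrt(sqrt(-2232 + h(103)) + B) = sqrt(sqrt(-2232 - 17) + 15) = sqrt(sqrt(-2249) + 15) = sqrt(I*sqrt(2249) + 15) = sqrt(15 + I*sqrt(2249))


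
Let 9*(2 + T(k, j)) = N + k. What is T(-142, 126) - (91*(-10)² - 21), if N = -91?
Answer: -81962/9 ≈ -9106.9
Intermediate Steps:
T(k, j) = -109/9 + k/9 (T(k, j) = -2 + (-91 + k)/9 = -2 + (-91/9 + k/9) = -109/9 + k/9)
T(-142, 126) - (91*(-10)² - 21) = (-109/9 + (⅑)*(-142)) - (91*(-10)² - 21) = (-109/9 - 142/9) - (91*100 - 21) = -251/9 - (9100 - 21) = -251/9 - 1*9079 = -251/9 - 9079 = -81962/9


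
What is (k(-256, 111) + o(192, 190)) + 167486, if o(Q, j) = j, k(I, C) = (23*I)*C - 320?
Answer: -486212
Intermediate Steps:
k(I, C) = -320 + 23*C*I (k(I, C) = 23*C*I - 320 = -320 + 23*C*I)
(k(-256, 111) + o(192, 190)) + 167486 = ((-320 + 23*111*(-256)) + 190) + 167486 = ((-320 - 653568) + 190) + 167486 = (-653888 + 190) + 167486 = -653698 + 167486 = -486212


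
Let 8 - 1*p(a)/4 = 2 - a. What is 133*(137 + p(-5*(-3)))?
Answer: 29393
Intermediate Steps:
p(a) = 24 + 4*a (p(a) = 32 - 4*(2 - a) = 32 + (-8 + 4*a) = 24 + 4*a)
133*(137 + p(-5*(-3))) = 133*(137 + (24 + 4*(-5*(-3)))) = 133*(137 + (24 + 4*15)) = 133*(137 + (24 + 60)) = 133*(137 + 84) = 133*221 = 29393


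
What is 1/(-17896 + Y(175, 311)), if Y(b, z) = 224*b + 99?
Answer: 1/21403 ≈ 4.6722e-5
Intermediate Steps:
Y(b, z) = 99 + 224*b
1/(-17896 + Y(175, 311)) = 1/(-17896 + (99 + 224*175)) = 1/(-17896 + (99 + 39200)) = 1/(-17896 + 39299) = 1/21403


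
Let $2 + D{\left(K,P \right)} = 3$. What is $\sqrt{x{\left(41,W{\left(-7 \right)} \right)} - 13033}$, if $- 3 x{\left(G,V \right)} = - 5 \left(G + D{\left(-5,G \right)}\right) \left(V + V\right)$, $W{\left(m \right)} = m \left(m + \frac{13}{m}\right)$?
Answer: $i \sqrt{4353} \approx 65.977 i$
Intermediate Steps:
$D{\left(K,P \right)} = 1$ ($D{\left(K,P \right)} = -2 + 3 = 1$)
$x{\left(G,V \right)} = \frac{10 V \left(1 + G\right)}{3}$ ($x{\left(G,V \right)} = - \frac{\left(-5\right) \left(G + 1\right) \left(V + V\right)}{3} = - \frac{\left(-5\right) \left(1 + G\right) 2 V}{3} = - \frac{\left(-5\right) 2 V \left(1 + G\right)}{3} = - \frac{\left(-10\right) V \left(1 + G\right)}{3} = \frac{10 V \left(1 + G\right)}{3}$)
$\sqrt{x{\left(41,W{\left(-7 \right)} \right)} - 13033} = \sqrt{\frac{10 \left(13 + \left(-7\right)^{2}\right) \left(1 + 41\right)}{3} - 13033} = \sqrt{\frac{10}{3} \left(13 + 49\right) 42 - 13033} = \sqrt{\frac{10}{3} \cdot 62 \cdot 42 - 13033} = \sqrt{8680 - 13033} = \sqrt{-4353} = i \sqrt{4353}$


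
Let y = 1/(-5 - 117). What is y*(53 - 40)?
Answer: -13/122 ≈ -0.10656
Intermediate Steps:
y = -1/122 (y = 1/(-122) = -1/122 ≈ -0.0081967)
y*(53 - 40) = -(53 - 40)/122 = -1/122*13 = -13/122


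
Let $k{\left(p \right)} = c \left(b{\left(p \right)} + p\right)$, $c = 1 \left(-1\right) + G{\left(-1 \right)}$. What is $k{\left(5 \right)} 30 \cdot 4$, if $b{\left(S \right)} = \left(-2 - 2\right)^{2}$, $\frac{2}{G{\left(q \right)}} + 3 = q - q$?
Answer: $-4200$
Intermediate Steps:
$G{\left(q \right)} = - \frac{2}{3}$ ($G{\left(q \right)} = \frac{2}{-3 + \left(q - q\right)} = \frac{2}{-3 + 0} = \frac{2}{-3} = 2 \left(- \frac{1}{3}\right) = - \frac{2}{3}$)
$b{\left(S \right)} = 16$ ($b{\left(S \right)} = \left(-4\right)^{2} = 16$)
$c = - \frac{5}{3}$ ($c = 1 \left(-1\right) - \frac{2}{3} = -1 - \frac{2}{3} = - \frac{5}{3} \approx -1.6667$)
$k{\left(p \right)} = - \frac{80}{3} - \frac{5 p}{3}$ ($k{\left(p \right)} = - \frac{5 \left(16 + p\right)}{3} = - \frac{80}{3} - \frac{5 p}{3}$)
$k{\left(5 \right)} 30 \cdot 4 = \left(- \frac{80}{3} - \frac{25}{3}\right) 30 \cdot 4 = \left(-35\right) 30 \cdot 4 = \left(-1050\right) 4 = -4200$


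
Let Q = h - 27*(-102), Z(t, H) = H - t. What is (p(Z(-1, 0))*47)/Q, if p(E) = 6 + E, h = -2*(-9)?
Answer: 47/396 ≈ 0.11869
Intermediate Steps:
h = 18
Q = 2772 (Q = 18 - 27*(-102) = 18 + 2754 = 2772)
(p(Z(-1, 0))*47)/Q = ((6 + (0 - 1*(-1)))*47)/2772 = ((6 + (0 + 1))*47)*(1/2772) = ((6 + 1)*47)*(1/2772) = (7*47)*(1/2772) = 329*(1/2772) = 47/396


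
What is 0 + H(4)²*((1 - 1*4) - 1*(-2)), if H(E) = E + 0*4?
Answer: -16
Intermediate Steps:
H(E) = E (H(E) = E + 0 = E)
0 + H(4)²*((1 - 1*4) - 1*(-2)) = 0 + 4²*((1 - 1*4) - 1*(-2)) = 0 + 16*((1 - 4) + 2) = 0 + 16*(-3 + 2) = 0 + 16*(-1) = 0 - 16 = -16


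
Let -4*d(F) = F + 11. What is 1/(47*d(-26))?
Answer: 4/705 ≈ 0.0056738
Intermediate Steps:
d(F) = -11/4 - F/4 (d(F) = -(F + 11)/4 = -(11 + F)/4 = -11/4 - F/4)
1/(47*d(-26)) = 1/(47*(-11/4 - ¼*(-26))) = 1/(47*(-11/4 + 13/2)) = 1/(47*(15/4)) = 1/(705/4) = 4/705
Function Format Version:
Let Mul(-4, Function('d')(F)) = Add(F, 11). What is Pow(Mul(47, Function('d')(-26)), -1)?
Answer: Rational(4, 705) ≈ 0.0056738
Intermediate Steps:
Function('d')(F) = Add(Rational(-11, 4), Mul(Rational(-1, 4), F)) (Function('d')(F) = Mul(Rational(-1, 4), Add(F, 11)) = Mul(Rational(-1, 4), Add(11, F)) = Add(Rational(-11, 4), Mul(Rational(-1, 4), F)))
Pow(Mul(47, Function('d')(-26)), -1) = Pow(Mul(47, Add(Rational(-11, 4), Mul(Rational(-1, 4), -26))), -1) = Pow(Mul(47, Add(Rational(-11, 4), Rational(13, 2))), -1) = Pow(Mul(47, Rational(15, 4)), -1) = Pow(Rational(705, 4), -1) = Rational(4, 705)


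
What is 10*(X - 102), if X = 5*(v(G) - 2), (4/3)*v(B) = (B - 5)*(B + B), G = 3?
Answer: -1570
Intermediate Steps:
v(B) = 3*B*(-5 + B)/2 (v(B) = 3*((B - 5)*(B + B))/4 = 3*((-5 + B)*(2*B))/4 = 3*(2*B*(-5 + B))/4 = 3*B*(-5 + B)/2)
X = -55 (X = 5*((3/2)*3*(-5 + 3) - 2) = 5*((3/2)*3*(-2) - 2) = 5*(-9 - 2) = 5*(-11) = -55)
10*(X - 102) = 10*(-55 - 102) = 10*(-157) = -1570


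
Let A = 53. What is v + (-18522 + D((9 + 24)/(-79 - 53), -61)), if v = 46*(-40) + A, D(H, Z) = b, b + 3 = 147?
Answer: -20165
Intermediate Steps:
b = 144 (b = -3 + 147 = 144)
D(H, Z) = 144
v = -1787 (v = 46*(-40) + 53 = -1840 + 53 = -1787)
v + (-18522 + D((9 + 24)/(-79 - 53), -61)) = -1787 + (-18522 + 144) = -1787 - 18378 = -20165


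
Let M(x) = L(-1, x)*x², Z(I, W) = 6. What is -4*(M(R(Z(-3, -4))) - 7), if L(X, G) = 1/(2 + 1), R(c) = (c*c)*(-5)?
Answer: -43172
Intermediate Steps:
R(c) = -5*c² (R(c) = c²*(-5) = -5*c²)
L(X, G) = ⅓ (L(X, G) = 1/3 = ⅓)
M(x) = x²/3
-4*(M(R(Z(-3, -4))) - 7) = -4*((-5*6²)²/3 - 7) = -4*((-5*36)²/3 - 7) = -4*((⅓)*(-180)² - 7) = -4*((⅓)*32400 - 7) = -4*(10800 - 7) = -4*10793 = -43172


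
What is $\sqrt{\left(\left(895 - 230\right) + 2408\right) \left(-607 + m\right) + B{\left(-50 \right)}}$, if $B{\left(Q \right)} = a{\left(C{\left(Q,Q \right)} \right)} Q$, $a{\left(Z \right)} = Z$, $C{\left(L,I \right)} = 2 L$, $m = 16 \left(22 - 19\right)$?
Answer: $i \sqrt{1712807} \approx 1308.7 i$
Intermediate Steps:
$m = 48$ ($m = 16 \cdot 3 = 48$)
$B{\left(Q \right)} = 2 Q^{2}$ ($B{\left(Q \right)} = 2 Q Q = 2 Q^{2}$)
$\sqrt{\left(\left(895 - 230\right) + 2408\right) \left(-607 + m\right) + B{\left(-50 \right)}} = \sqrt{\left(\left(895 - 230\right) + 2408\right) \left(-607 + 48\right) + 2 \left(-50\right)^{2}} = \sqrt{\left(665 + 2408\right) \left(-559\right) + 2 \cdot 2500} = \sqrt{3073 \left(-559\right) + 5000} = \sqrt{-1717807 + 5000} = \sqrt{-1712807} = i \sqrt{1712807}$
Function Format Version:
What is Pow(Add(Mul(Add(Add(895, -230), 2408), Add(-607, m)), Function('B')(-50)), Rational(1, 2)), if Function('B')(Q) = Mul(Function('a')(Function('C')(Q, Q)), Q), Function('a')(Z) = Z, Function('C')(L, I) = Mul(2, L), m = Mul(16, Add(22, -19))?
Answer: Mul(I, Pow(1712807, Rational(1, 2))) ≈ Mul(1308.7, I)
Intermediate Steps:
m = 48 (m = Mul(16, 3) = 48)
Function('B')(Q) = Mul(2, Pow(Q, 2)) (Function('B')(Q) = Mul(Mul(2, Q), Q) = Mul(2, Pow(Q, 2)))
Pow(Add(Mul(Add(Add(895, -230), 2408), Add(-607, m)), Function('B')(-50)), Rational(1, 2)) = Pow(Add(Mul(Add(Add(895, -230), 2408), Add(-607, 48)), Mul(2, Pow(-50, 2))), Rational(1, 2)) = Pow(Add(Mul(Add(665, 2408), -559), Mul(2, 2500)), Rational(1, 2)) = Pow(Add(Mul(3073, -559), 5000), Rational(1, 2)) = Pow(Add(-1717807, 5000), Rational(1, 2)) = Pow(-1712807, Rational(1, 2)) = Mul(I, Pow(1712807, Rational(1, 2)))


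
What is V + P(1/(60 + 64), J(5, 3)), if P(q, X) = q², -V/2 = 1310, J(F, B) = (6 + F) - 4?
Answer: -40285119/15376 ≈ -2620.0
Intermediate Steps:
J(F, B) = 2 + F
V = -2620 (V = -2*1310 = -2620)
V + P(1/(60 + 64), J(5, 3)) = -2620 + (1/(60 + 64))² = -2620 + (1/124)² = -2620 + 1/15376 = -40285119/15376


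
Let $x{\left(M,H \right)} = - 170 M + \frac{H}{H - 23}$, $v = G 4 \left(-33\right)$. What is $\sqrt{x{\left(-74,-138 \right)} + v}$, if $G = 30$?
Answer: $\frac{\sqrt{422422}}{7} \approx 92.849$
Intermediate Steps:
$v = -3960$ ($v = 30 \cdot 4 \left(-33\right) = 120 \left(-33\right) = -3960$)
$x{\left(M,H \right)} = - 170 M + \frac{H}{-23 + H}$
$\sqrt{x{\left(-74,-138 \right)} + v} = \sqrt{\frac{-138 + 3910 \left(-74\right) - \left(-23460\right) \left(-74\right)}{-23 - 138} - 3960} = \sqrt{\frac{-138 - 289340 - 1736040}{-161} - 3960} = \sqrt{\left(- \frac{1}{161}\right) \left(-2025518\right) - 3960} = \sqrt{\frac{88066}{7} - 3960} = \sqrt{\frac{60346}{7}} = \frac{\sqrt{422422}}{7}$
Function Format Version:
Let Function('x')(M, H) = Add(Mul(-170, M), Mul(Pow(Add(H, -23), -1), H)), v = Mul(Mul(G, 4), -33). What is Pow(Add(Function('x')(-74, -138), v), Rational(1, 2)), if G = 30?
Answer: Mul(Rational(1, 7), Pow(422422, Rational(1, 2))) ≈ 92.849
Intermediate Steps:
v = -3960 (v = Mul(Mul(30, 4), -33) = Mul(120, -33) = -3960)
Function('x')(M, H) = Add(Mul(-170, M), Mul(H, Pow(Add(-23, H), -1))) (Function('x')(M, H) = Add(Mul(-170, M), Mul(Pow(Add(-23, H), -1), H)) = Add(Mul(-170, M), Mul(H, Pow(Add(-23, H), -1))))
Pow(Add(Function('x')(-74, -138), v), Rational(1, 2)) = Pow(Add(Mul(Pow(Add(-23, -138), -1), Add(-138, Mul(3910, -74), Mul(-170, -138, -74))), -3960), Rational(1, 2)) = Pow(Add(Mul(Pow(-161, -1), Add(-138, -289340, -1736040)), -3960), Rational(1, 2)) = Pow(Add(Mul(Rational(-1, 161), -2025518), -3960), Rational(1, 2)) = Pow(Add(Rational(88066, 7), -3960), Rational(1, 2)) = Pow(Rational(60346, 7), Rational(1, 2)) = Mul(Rational(1, 7), Pow(422422, Rational(1, 2)))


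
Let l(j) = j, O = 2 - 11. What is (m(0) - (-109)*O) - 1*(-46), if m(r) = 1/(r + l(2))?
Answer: -1869/2 ≈ -934.50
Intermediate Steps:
O = -9
m(r) = 1/(2 + r) (m(r) = 1/(r + 2) = 1/(2 + r))
(m(0) - (-109)*O) - 1*(-46) = (1/(2 + 0) - (-109)*(-9)) - 1*(-46) = (1/2 - 1*981) + 46 = (½ - 981) + 46 = -1961/2 + 46 = -1869/2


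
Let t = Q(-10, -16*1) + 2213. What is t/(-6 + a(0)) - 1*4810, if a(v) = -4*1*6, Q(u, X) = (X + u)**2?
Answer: -49063/10 ≈ -4906.3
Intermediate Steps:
a(v) = -24 (a(v) = -4*6 = -24)
t = 2889 (t = (-16*1 - 10)**2 + 2213 = (-16 - 10)**2 + 2213 = (-26)**2 + 2213 = 676 + 2213 = 2889)
t/(-6 + a(0)) - 1*4810 = 2889/(-6 - 24) - 1*4810 = 2889/(-30) - 4810 = 2889*(-1/30) - 4810 = -963/10 - 4810 = -49063/10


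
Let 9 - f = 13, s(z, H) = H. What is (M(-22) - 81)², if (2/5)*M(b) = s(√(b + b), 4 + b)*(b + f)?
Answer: 1185921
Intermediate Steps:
f = -4 (f = 9 - 1*13 = 9 - 13 = -4)
M(b) = 5*(-4 + b)*(4 + b)/2 (M(b) = 5*((4 + b)*(b - 4))/2 = 5*((4 + b)*(-4 + b))/2 = 5*((-4 + b)*(4 + b))/2 = 5*(-4 + b)*(4 + b)/2)
(M(-22) - 81)² = ((-40 + (5/2)*(-22)²) - 81)² = ((-40 + (5/2)*484) - 81)² = ((-40 + 1210) - 81)² = (1170 - 81)² = 1089² = 1185921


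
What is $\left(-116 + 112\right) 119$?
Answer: $-476$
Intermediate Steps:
$\left(-116 + 112\right) 119 = \left(-4\right) 119 = -476$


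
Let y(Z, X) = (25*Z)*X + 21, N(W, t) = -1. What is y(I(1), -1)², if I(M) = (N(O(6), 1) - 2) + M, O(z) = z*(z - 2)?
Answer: 5041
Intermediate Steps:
O(z) = z*(-2 + z)
I(M) = -3 + M (I(M) = (-1 - 2) + M = -3 + M)
y(Z, X) = 21 + 25*X*Z (y(Z, X) = 25*X*Z + 21 = 21 + 25*X*Z)
y(I(1), -1)² = (21 + 25*(-1)*(-3 + 1))² = (21 + 25*(-1)*(-2))² = (21 + 50)² = 71² = 5041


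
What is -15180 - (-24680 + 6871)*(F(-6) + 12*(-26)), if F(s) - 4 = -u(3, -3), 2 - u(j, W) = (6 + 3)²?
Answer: -4093441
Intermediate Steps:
u(j, W) = -79 (u(j, W) = 2 - (6 + 3)² = 2 - 1*9² = 2 - 1*81 = 2 - 81 = -79)
F(s) = 83 (F(s) = 4 - 1*(-79) = 4 + 79 = 83)
-15180 - (-24680 + 6871)*(F(-6) + 12*(-26)) = -15180 - (-24680 + 6871)*(83 + 12*(-26)) = -15180 - (-17809)*(83 - 312) = -15180 - (-17809)*(-229) = -15180 - 1*4078261 = -15180 - 4078261 = -4093441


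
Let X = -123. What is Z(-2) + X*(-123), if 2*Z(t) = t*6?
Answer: 15123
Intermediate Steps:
Z(t) = 3*t (Z(t) = (t*6)/2 = (6*t)/2 = 3*t)
Z(-2) + X*(-123) = 3*(-2) - 123*(-123) = -6 + 15129 = 15123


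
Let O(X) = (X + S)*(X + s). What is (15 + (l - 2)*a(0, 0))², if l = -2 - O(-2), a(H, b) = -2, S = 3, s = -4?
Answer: 121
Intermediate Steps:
O(X) = (-4 + X)*(3 + X) (O(X) = (X + 3)*(X - 4) = (3 + X)*(-4 + X) = (-4 + X)*(3 + X))
l = 4 (l = -2 - (-12 + (-2)² - 1*(-2)) = -2 - (-12 + 4 + 2) = -2 - 1*(-6) = -2 + 6 = 4)
(15 + (l - 2)*a(0, 0))² = (15 + (4 - 2)*(-2))² = (15 + 2*(-2))² = (15 - 4)² = 11² = 121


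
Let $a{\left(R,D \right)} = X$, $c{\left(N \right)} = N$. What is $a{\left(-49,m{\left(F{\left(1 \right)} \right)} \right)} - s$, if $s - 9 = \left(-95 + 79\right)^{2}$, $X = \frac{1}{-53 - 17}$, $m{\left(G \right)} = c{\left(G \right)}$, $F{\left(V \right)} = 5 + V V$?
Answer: $- \frac{18551}{70} \approx -265.01$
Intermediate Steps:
$F{\left(V \right)} = 5 + V^{2}$
$m{\left(G \right)} = G$
$X = - \frac{1}{70}$ ($X = \frac{1}{-70} = - \frac{1}{70} \approx -0.014286$)
$s = 265$ ($s = 9 + \left(-95 + 79\right)^{2} = 9 + \left(-16\right)^{2} = 9 + 256 = 265$)
$a{\left(R,D \right)} = - \frac{1}{70}$
$a{\left(-49,m{\left(F{\left(1 \right)} \right)} \right)} - s = - \frac{1}{70} - 265 = - \frac{18551}{70}$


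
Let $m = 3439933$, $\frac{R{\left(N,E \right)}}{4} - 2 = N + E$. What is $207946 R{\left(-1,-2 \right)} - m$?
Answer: $-4271717$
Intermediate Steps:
$R{\left(N,E \right)} = 8 + 4 E + 4 N$ ($R{\left(N,E \right)} = 8 + 4 \left(N + E\right) = 8 + 4 \left(E + N\right) = 8 + \left(4 E + 4 N\right) = 8 + 4 E + 4 N$)
$207946 R{\left(-1,-2 \right)} - m = 207946 \left(8 + 4 \left(-2\right) + 4 \left(-1\right)\right) - 3439933 = 207946 \left(8 - 8 - 4\right) - 3439933 = 207946 \left(-4\right) - 3439933 = -831784 - 3439933 = -4271717$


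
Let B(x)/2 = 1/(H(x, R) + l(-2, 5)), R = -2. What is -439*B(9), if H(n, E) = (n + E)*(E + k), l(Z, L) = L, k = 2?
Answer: -878/5 ≈ -175.60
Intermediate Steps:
H(n, E) = (2 + E)*(E + n) (H(n, E) = (n + E)*(E + 2) = (E + n)*(2 + E) = (2 + E)*(E + n))
B(x) = 2/5 (B(x) = 2/(((-2)**2 + 2*(-2) + 2*x - 2*x) + 5) = 2/((4 - 4 + 2*x - 2*x) + 5) = 2/(0 + 5) = 2/5)
-439*B(9) = -439*2/5 = -878/5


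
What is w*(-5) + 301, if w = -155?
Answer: 1076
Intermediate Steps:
w*(-5) + 301 = -155*(-5) + 301 = 775 + 301 = 1076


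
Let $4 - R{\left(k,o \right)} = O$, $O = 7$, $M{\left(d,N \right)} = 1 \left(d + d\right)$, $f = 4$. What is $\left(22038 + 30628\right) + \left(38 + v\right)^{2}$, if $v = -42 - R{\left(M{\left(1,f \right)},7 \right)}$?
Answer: $52667$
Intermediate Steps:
$M{\left(d,N \right)} = 2 d$ ($M{\left(d,N \right)} = 1 \cdot 2 d = 2 d$)
$R{\left(k,o \right)} = -3$ ($R{\left(k,o \right)} = 4 - 7 = -3$)
$v = -39$ ($v = -42 - -3 = -42 + 3 = -39$)
$\left(22038 + 30628\right) + \left(38 + v\right)^{2} = \left(22038 + 30628\right) + \left(38 - 39\right)^{2} = 52666 + \left(-1\right)^{2} = 52666 + 1 = 52667$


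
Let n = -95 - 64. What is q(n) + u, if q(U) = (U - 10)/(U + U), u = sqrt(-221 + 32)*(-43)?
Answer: 169/318 - 129*I*sqrt(21) ≈ 0.53145 - 591.15*I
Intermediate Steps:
u = -129*I*sqrt(21) (u = sqrt(-189)*(-43) = (3*I*sqrt(21))*(-43) = -129*I*sqrt(21) ≈ -591.15*I)
n = -159
q(U) = (-10 + U)/(2*U) (q(U) = (-10 + U)/((2*U)) = (-10 + U)*(1/(2*U)) = (-10 + U)/(2*U))
q(n) + u = (1/2)*(-10 - 159)/(-159) - 129*I*sqrt(21) = (1/2)*(-1/159)*(-169) - 129*I*sqrt(21) = 169/318 - 129*I*sqrt(21)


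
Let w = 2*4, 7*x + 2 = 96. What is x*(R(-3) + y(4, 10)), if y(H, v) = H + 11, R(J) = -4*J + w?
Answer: 470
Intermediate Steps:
x = 94/7 (x = -2/7 + (⅐)*96 = -2/7 + 96/7 = 94/7 ≈ 13.429)
w = 8
R(J) = 8 - 4*J (R(J) = -4*J + 8 = 8 - 4*J)
y(H, v) = 11 + H
x*(R(-3) + y(4, 10)) = 94*((8 - 4*(-3)) + (11 + 4))/7 = 94*((8 + 12) + 15)/7 = 94*(20 + 15)/7 = (94/7)*35 = 470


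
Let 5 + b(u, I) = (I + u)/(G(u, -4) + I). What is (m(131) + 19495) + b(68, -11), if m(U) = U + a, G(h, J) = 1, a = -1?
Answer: 196143/10 ≈ 19614.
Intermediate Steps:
m(U) = -1 + U (m(U) = U - 1 = -1 + U)
b(u, I) = -5 + (I + u)/(1 + I)
(m(131) + 19495) + b(68, -11) = ((-1 + 131) + 19495) + (-5 + 68 - 4*(-11))/(1 - 11) = (130 + 19495) + (-5 + 68 + 44)/(-10) = 19625 - ⅒*107 = 19625 - 107/10 = 196143/10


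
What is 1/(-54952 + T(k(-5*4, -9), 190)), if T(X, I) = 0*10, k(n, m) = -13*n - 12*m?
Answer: -1/54952 ≈ -1.8198e-5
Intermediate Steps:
T(X, I) = 0
1/(-54952 + T(k(-5*4, -9), 190)) = 1/(-54952 + 0) = 1/(-54952) = -1/54952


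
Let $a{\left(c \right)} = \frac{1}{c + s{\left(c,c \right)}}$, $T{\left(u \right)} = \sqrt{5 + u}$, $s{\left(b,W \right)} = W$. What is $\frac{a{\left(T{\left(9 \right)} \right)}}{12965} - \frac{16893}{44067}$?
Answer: $- \frac{5631}{14689} + \frac{\sqrt{14}}{363020} \approx -0.38334$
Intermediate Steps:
$a{\left(c \right)} = \frac{1}{2 c}$ ($a{\left(c \right)} = \frac{1}{c + c} = \frac{1}{2 c}$)
$\frac{a{\left(T{\left(9 \right)} \right)}}{12965} - \frac{16893}{44067} = \frac{\frac{1}{2} \frac{1}{\sqrt{5 + 9}}}{12965} - \frac{16893}{44067} = \frac{1}{2 \sqrt{14}} \cdot \frac{1}{12965} - \frac{5631}{14689} = \frac{\frac{1}{14} \sqrt{14}}{2} \cdot \frac{1}{12965} - \frac{5631}{14689} = \frac{\sqrt{14}}{28} \cdot \frac{1}{12965} - \frac{5631}{14689} = \frac{\sqrt{14}}{363020} - \frac{5631}{14689} = - \frac{5631}{14689} + \frac{\sqrt{14}}{363020}$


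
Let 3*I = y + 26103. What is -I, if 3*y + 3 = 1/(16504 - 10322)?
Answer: -484087693/55638 ≈ -8700.7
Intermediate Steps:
y = -18545/18546 (y = -1 + 1/(3*(16504 - 10322)) = -1 + (⅓)/6182 = -1 + (⅓)*(1/6182) = -1 + 1/18546 = -18545/18546 ≈ -0.99995)
I = 484087693/55638 (I = (-18545/18546 + 26103)/3 = (⅓)*(484087693/18546) = 484087693/55638 ≈ 8700.7)
-I = -1*484087693/55638 = -484087693/55638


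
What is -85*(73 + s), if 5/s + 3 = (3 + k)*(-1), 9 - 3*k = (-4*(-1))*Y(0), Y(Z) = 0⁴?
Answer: -55420/9 ≈ -6157.8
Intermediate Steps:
Y(Z) = 0
k = 3 (k = 3 - (-4*(-1))*0/3 = 3 - 4*0/3 = 3 - ⅓*0 = 3 + 0 = 3)
s = -5/9 (s = 5/(-3 + (3 + 3)*(-1)) = 5/(-3 + 6*(-1)) = 5/(-3 - 6) = 5/(-9) = 5*(-⅑) = -5/9 ≈ -0.55556)
-85*(73 + s) = -85*(73 - 5/9) = -85*652/9 = -55420/9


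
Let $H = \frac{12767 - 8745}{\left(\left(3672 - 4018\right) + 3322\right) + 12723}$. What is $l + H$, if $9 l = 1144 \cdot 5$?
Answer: $\frac{29944826}{47097} \approx 635.81$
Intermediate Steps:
$l = \frac{5720}{9}$ ($l = \frac{1144 \cdot 5}{9} = \frac{1}{9} \cdot 5720 = \frac{5720}{9} \approx 635.56$)
$H = \frac{4022}{15699}$ ($H = \frac{4022}{\left(-346 + 3322\right) + 12723} = \frac{4022}{2976 + 12723} = \frac{4022}{15699} \approx 0.25619$)
$l + H = \frac{5720}{9} + \frac{4022}{15699} = \frac{29944826}{47097}$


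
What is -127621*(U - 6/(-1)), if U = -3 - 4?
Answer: 127621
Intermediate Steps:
U = -7
-127621*(U - 6/(-1)) = -127621*(-7 - 6/(-1)) = -127621*(-7 - 6*(-1)) = -127621*(-7 - 1*(-6)) = -127621*(-7 + 6) = -127621*(-1) = 127621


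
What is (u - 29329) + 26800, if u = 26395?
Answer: 23866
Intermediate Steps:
(u - 29329) + 26800 = (26395 - 29329) + 26800 = -2934 + 26800 = 23866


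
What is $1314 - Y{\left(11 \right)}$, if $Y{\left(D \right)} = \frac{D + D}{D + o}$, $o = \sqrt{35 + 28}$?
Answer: $\frac{37985}{29} + \frac{33 \sqrt{7}}{29} \approx 1312.8$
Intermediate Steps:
$o = 3 \sqrt{7}$ ($o = \sqrt{63} = 3 \sqrt{7} \approx 7.9373$)
$Y{\left(D \right)} = \frac{2 D}{D + 3 \sqrt{7}}$ ($Y{\left(D \right)} = \frac{D + D}{D + 3 \sqrt{7}} = \frac{2 D}{D + 3 \sqrt{7}}$)
$1314 - Y{\left(11 \right)} = 1314 - 2 \cdot 11 \frac{1}{11 + 3 \sqrt{7}} = 1314 - \frac{22}{11 + 3 \sqrt{7}}$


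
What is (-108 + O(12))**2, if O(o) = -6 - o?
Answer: 15876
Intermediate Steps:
(-108 + O(12))**2 = (-108 + (-6 - 1*12))**2 = (-108 + (-6 - 12))**2 = (-108 - 18)**2 = (-126)**2 = 15876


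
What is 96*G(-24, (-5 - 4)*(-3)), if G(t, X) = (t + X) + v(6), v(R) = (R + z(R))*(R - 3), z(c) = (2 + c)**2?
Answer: 20448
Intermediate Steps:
v(R) = (-3 + R)*(R + (2 + R)**2) (v(R) = (R + (2 + R)**2)*(R - 3) = (R + (2 + R)**2)*(-3 + R) = (-3 + R)*(R + (2 + R)**2))
G(t, X) = 210 + X + t (G(t, X) = (t + X) + (-12 + 6**3 - 11*6 + 2*6**2) = (X + t) + (-12 + 216 - 66 + 2*36) = (X + t) + (-12 + 216 - 66 + 72) = (X + t) + 210 = 210 + X + t)
96*G(-24, (-5 - 4)*(-3)) = 96*(210 + (-5 - 4)*(-3) - 24) = 96*(210 - 9*(-3) - 24) = 96*(210 + 27 - 24) = 96*213 = 20448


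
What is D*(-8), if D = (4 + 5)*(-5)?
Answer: 360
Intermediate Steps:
D = -45 (D = 9*(-5) = -45)
D*(-8) = -45*(-8) = 360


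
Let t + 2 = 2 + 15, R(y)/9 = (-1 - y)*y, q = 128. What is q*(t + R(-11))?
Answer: -124800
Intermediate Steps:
R(y) = 9*y*(-1 - y) (R(y) = 9*((-1 - y)*y) = 9*(y*(-1 - y)) = 9*y*(-1 - y))
t = 15 (t = -2 + (2 + 15) = -2 + 17 = 15)
q*(t + R(-11)) = 128*(15 - 9*(-11)*(1 - 11)) = 128*(15 - 9*(-11)*(-10)) = 128*(15 - 990) = 128*(-975) = -124800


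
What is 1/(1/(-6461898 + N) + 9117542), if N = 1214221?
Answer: 5247677/47845915449933 ≈ 1.0968e-7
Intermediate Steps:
1/(1/(-6461898 + N) + 9117542) = 1/(1/(-6461898 + 1214221) + 9117542) = 1/(1/(-5247677) + 9117542) = 1/(-1/5247677 + 9117542) = 1/(47845915449933/5247677) = 5247677/47845915449933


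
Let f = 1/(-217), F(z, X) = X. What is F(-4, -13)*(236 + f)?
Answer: -665743/217 ≈ -3067.9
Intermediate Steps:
f = -1/217 ≈ -0.0046083
F(-4, -13)*(236 + f) = -13*(236 - 1/217) = -13*51211/217 = -665743/217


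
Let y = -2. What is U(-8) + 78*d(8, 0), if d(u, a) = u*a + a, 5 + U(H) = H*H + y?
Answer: 57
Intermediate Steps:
U(H) = -7 + H**2 (U(H) = -5 + (H*H - 2) = -5 + (H**2 - 2) = -5 + (-2 + H**2) = -7 + H**2)
d(u, a) = a + a*u (d(u, a) = a*u + a = a + a*u)
U(-8) + 78*d(8, 0) = (-7 + (-8)**2) + 78*(0*(1 + 8)) = (-7 + 64) + 78*(0*9) = 57 + 78*0 = 57 + 0 = 57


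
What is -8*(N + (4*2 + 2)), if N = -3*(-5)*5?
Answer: -680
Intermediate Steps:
N = 75 (N = 15*5 = 75)
-8*(N + (4*2 + 2)) = -8*(75 + (4*2 + 2)) = -8*(75 + (8 + 2)) = -8*(75 + 10) = -8*85 = -680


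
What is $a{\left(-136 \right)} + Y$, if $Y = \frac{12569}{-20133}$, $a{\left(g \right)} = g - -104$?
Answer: $- \frac{656825}{20133} \approx -32.624$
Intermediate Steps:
$a{\left(g \right)} = 104 + g$ ($a{\left(g \right)} = g + 104 = 104 + g$)
$Y = - \frac{12569}{20133}$ ($Y = 12569 \left(- \frac{1}{20133}\right) = - \frac{12569}{20133} \approx -0.6243$)
$a{\left(-136 \right)} + Y = \left(104 - 136\right) - \frac{12569}{20133} = -32 - \frac{12569}{20133} = - \frac{656825}{20133}$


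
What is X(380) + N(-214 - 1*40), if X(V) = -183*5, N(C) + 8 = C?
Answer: -1177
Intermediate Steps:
N(C) = -8 + C
X(V) = -915
X(380) + N(-214 - 1*40) = -915 + (-8 + (-214 - 1*40)) = -915 + (-8 + (-214 - 40)) = -915 + (-8 - 254) = -915 - 262 = -1177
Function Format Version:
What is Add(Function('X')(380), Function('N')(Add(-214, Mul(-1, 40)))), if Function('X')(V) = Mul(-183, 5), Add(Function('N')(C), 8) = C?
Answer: -1177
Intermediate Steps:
Function('N')(C) = Add(-8, C)
Function('X')(V) = -915
Add(Function('X')(380), Function('N')(Add(-214, Mul(-1, 40)))) = Add(-915, Add(-8, Add(-214, Mul(-1, 40)))) = Add(-915, Add(-8, Add(-214, -40))) = Add(-915, Add(-8, -254)) = Add(-915, -262) = -1177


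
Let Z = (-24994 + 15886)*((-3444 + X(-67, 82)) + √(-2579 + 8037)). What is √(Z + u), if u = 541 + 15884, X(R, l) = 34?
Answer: 3*√(3452745 - 1012*√5458) ≈ 5513.8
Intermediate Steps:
u = 16425
Z = 31058280 - 9108*√5458 (Z = (-24994 + 15886)*((-3444 + 34) + √(-2579 + 8037)) = -9108*(-3410 + √5458) = 31058280 - 9108*√5458 ≈ 3.0385e+7)
√(Z + u) = √((31058280 - 9108*√5458) + 16425) = √(31074705 - 9108*√5458)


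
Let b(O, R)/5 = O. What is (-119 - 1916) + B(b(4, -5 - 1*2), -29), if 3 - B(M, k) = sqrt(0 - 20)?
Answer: -2032 - 2*I*sqrt(5) ≈ -2032.0 - 4.4721*I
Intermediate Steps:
b(O, R) = 5*O
B(M, k) = 3 - 2*I*sqrt(5) (B(M, k) = 3 - sqrt(0 - 20) = 3 - sqrt(-20) = 3 - 2*I*sqrt(5))
(-119 - 1916) + B(b(4, -5 - 1*2), -29) = (-119 - 1916) + (3 - 2*I*sqrt(5)) = -2035 + (3 - 2*I*sqrt(5)) = -2032 - 2*I*sqrt(5)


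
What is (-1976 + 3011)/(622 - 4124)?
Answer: -1035/3502 ≈ -0.29555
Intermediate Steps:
(-1976 + 3011)/(622 - 4124) = 1035/(-3502) = 1035*(-1/3502) = -1035/3502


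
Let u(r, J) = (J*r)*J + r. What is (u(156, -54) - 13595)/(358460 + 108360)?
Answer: 441457/466820 ≈ 0.94567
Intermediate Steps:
u(r, J) = r + r*J**2 (u(r, J) = r*J**2 + r = r + r*J**2)
(u(156, -54) - 13595)/(358460 + 108360) = (156*(1 + (-54)**2) - 13595)/(358460 + 108360) = (156*(1 + 2916) - 13595)/466820 = (156*2917 - 13595)*(1/466820) = (455052 - 13595)*(1/466820) = 441457*(1/466820) = 441457/466820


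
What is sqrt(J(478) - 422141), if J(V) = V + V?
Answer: I*sqrt(421185) ≈ 648.99*I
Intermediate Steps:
J(V) = 2*V
sqrt(J(478) - 422141) = sqrt(2*478 - 422141) = sqrt(956 - 422141) = sqrt(-421185) = I*sqrt(421185)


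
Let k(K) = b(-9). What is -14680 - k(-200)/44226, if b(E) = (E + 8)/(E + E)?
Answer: -11686278241/796068 ≈ -14680.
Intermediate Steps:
b(E) = (8 + E)/(2*E) (b(E) = (8 + E)/((2*E)) = (8 + E)*(1/(2*E)) = (8 + E)/(2*E))
k(K) = 1/18 (k(K) = (1/2)*(8 - 9)/(-9) = (1/2)*(-1/9)*(-1) = 1/18)
-14680 - k(-200)/44226 = -14680 - 1/(18*44226) = -14680 - 1*1/796068 = -14680 - 1/796068 = -11686278241/796068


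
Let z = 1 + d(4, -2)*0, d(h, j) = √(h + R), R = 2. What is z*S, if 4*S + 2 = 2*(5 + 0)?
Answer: 2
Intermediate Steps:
d(h, j) = √(2 + h) (d(h, j) = √(h + 2) = √(2 + h))
z = 1 (z = 1 + √(2 + 4)*0 = 1 + √6*0 = 1 + 0 = 1)
S = 2 (S = -½ + (2*(5 + 0))/4 = -½ + (2*5)/4 = -½ + (¼)*10 = -½ + 5/2 = 2)
z*S = 1*2 = 2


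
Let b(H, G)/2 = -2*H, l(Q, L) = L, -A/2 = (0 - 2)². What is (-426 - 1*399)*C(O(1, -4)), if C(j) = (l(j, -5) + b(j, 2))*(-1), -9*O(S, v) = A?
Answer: -21175/3 ≈ -7058.3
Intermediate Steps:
A = -8 (A = -2*(0 - 2)² = -2*(-2)² = -2*4 = -8)
O(S, v) = 8/9 (O(S, v) = -⅑*(-8) = 8/9)
b(H, G) = -4*H (b(H, G) = 2*(-2*H) = -4*H)
C(j) = 5 + 4*j (C(j) = (-5 - 4*j)*(-1) = 5 + 4*j)
(-426 - 1*399)*C(O(1, -4)) = (-426 - 1*399)*(5 + 4*(8/9)) = (-426 - 399)*(5 + 32/9) = -825*77/9 = -21175/3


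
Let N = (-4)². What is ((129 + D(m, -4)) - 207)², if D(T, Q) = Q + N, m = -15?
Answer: 4356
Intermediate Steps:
N = 16
D(T, Q) = 16 + Q (D(T, Q) = Q + 16 = 16 + Q)
((129 + D(m, -4)) - 207)² = ((129 + (16 - 4)) - 207)² = ((129 + 12) - 207)² = (141 - 207)² = (-66)² = 4356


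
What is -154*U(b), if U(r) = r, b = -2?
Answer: 308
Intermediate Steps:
-154*U(b) = -154*(-2) = 308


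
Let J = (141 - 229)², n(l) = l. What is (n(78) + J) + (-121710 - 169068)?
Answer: -282956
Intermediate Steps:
J = 7744 (J = (-88)² = 7744)
(n(78) + J) + (-121710 - 169068) = (78 + 7744) + (-121710 - 169068) = 7822 - 290778 = -282956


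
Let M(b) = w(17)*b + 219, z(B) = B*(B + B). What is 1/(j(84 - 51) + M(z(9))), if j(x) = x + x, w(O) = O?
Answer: 1/3039 ≈ 0.00032906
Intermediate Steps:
z(B) = 2*B**2 (z(B) = B*(2*B) = 2*B**2)
j(x) = 2*x
M(b) = 219 + 17*b (M(b) = 17*b + 219 = 219 + 17*b)
1/(j(84 - 51) + M(z(9))) = 1/(2*(84 - 51) + (219 + 17*(2*9**2))) = 1/(2*33 + (219 + 17*(2*81))) = 1/(66 + (219 + 17*162)) = 1/(66 + (219 + 2754)) = 1/(66 + 2973) = 1/3039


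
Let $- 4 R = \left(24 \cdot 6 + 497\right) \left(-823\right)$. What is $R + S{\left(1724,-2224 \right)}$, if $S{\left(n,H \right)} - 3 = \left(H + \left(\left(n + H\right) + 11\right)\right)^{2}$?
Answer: $\frac{29969031}{4} \approx 7.4923 \cdot 10^{6}$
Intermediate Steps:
$R = \frac{527543}{4}$ ($R = - \frac{\left(24 \cdot 6 + 497\right) \left(-823\right)}{4} = - \frac{\left(144 + 497\right) \left(-823\right)}{4} = - \frac{641 \left(-823\right)}{4} = \left(- \frac{1}{4}\right) \left(-527543\right) = \frac{527543}{4} \approx 1.3189 \cdot 10^{5}$)
$S{\left(n,H \right)} = 3 + \left(11 + n + 2 H\right)^{2}$ ($S{\left(n,H \right)} = 3 + \left(H + \left(\left(n + H\right) + 11\right)\right)^{2} = 3 + \left(H + \left(\left(H + n\right) + 11\right)\right)^{2} = 3 + \left(H + \left(11 + H + n\right)\right)^{2} = 3 + \left(11 + n + 2 H\right)^{2}$)
$R + S{\left(1724,-2224 \right)} = \frac{527543}{4} + \left(3 + \left(11 + 1724 + 2 \left(-2224\right)\right)^{2}\right) = \frac{527543}{4} + \left(3 + \left(11 + 1724 - 4448\right)^{2}\right) = \frac{527543}{4} + \left(3 + \left(-2713\right)^{2}\right) = \frac{527543}{4} + \left(3 + 7360369\right) = \frac{527543}{4} + 7360372 = \frac{29969031}{4}$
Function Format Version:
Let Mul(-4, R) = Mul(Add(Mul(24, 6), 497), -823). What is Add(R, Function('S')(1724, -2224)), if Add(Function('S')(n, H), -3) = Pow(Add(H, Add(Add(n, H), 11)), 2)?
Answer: Rational(29969031, 4) ≈ 7.4923e+6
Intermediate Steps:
R = Rational(527543, 4) (R = Mul(Rational(-1, 4), Mul(Add(Mul(24, 6), 497), -823)) = Mul(Rational(-1, 4), Mul(Add(144, 497), -823)) = Mul(Rational(-1, 4), Mul(641, -823)) = Mul(Rational(-1, 4), -527543) = Rational(527543, 4) ≈ 1.3189e+5)
Function('S')(n, H) = Add(3, Pow(Add(11, n, Mul(2, H)), 2)) (Function('S')(n, H) = Add(3, Pow(Add(H, Add(Add(n, H), 11)), 2)) = Add(3, Pow(Add(H, Add(Add(H, n), 11)), 2)) = Add(3, Pow(Add(H, Add(11, H, n)), 2)) = Add(3, Pow(Add(11, n, Mul(2, H)), 2)))
Add(R, Function('S')(1724, -2224)) = Add(Rational(527543, 4), Add(3, Pow(Add(11, 1724, Mul(2, -2224)), 2))) = Add(Rational(527543, 4), Add(3, Pow(Add(11, 1724, -4448), 2))) = Add(Rational(527543, 4), Add(3, Pow(-2713, 2))) = Add(Rational(527543, 4), Add(3, 7360369)) = Add(Rational(527543, 4), 7360372) = Rational(29969031, 4)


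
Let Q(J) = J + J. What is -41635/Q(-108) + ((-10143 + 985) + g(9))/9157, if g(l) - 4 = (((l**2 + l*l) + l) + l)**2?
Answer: 386272831/1977912 ≈ 195.29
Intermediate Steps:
g(l) = 4 + (2*l + 2*l**2)**2 (g(l) = 4 + (((l**2 + l*l) + l) + l)**2 = 4 + (((l**2 + l**2) + l) + l)**2 = 4 + ((2*l**2 + l) + l)**2 = 4 + ((l + 2*l**2) + l)**2 = 4 + (2*l + 2*l**2)**2)
Q(J) = 2*J
-41635/Q(-108) + ((-10143 + 985) + g(9))/9157 = -41635/(2*(-108)) + ((-10143 + 985) + (4 + 4*9**2*(1 + 9)**2))/9157 = -41635/(-216) + (-9158 + (4 + 4*81*10**2))*(1/9157) = -41635*(-1/216) + (-9158 + (4 + 4*81*100))*(1/9157) = 41635/216 + (-9158 + (4 + 32400))*(1/9157) = 41635/216 + (-9158 + 32404)*(1/9157) = 41635/216 + 23246*(1/9157) = 41635/216 + 23246/9157 = 386272831/1977912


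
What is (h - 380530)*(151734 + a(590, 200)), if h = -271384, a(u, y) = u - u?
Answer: -98917518876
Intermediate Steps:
a(u, y) = 0
(h - 380530)*(151734 + a(590, 200)) = (-271384 - 380530)*(151734 + 0) = -651914*151734 = -98917518876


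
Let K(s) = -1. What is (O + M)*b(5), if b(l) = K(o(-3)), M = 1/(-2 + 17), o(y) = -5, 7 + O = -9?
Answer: 239/15 ≈ 15.933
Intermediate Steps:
O = -16 (O = -7 - 9 = -16)
M = 1/15 ≈ 0.066667
b(l) = -1
(O + M)*b(5) = (-16 + 1/15)*(-1) = -239/15*(-1) = 239/15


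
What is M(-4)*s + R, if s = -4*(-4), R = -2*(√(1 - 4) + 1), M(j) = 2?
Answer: 30 - 2*I*√3 ≈ 30.0 - 3.4641*I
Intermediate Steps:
R = -2 - 2*I*√3 (R = -2*(√(-3) + 1) = -2*(I*√3 + 1) = -2*(1 + I*√3) = -2 - 2*I*√3 ≈ -2.0 - 3.4641*I)
s = 16
M(-4)*s + R = 2*16 + (-2 - 2*I*√3) = 32 + (-2 - 2*I*√3) = 30 - 2*I*√3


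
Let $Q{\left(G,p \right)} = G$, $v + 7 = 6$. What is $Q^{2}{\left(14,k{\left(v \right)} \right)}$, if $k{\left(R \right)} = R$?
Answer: $196$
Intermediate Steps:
$v = -1$ ($v = -7 + 6 = -1$)
$Q^{2}{\left(14,k{\left(v \right)} \right)} = 14^{2} = 196$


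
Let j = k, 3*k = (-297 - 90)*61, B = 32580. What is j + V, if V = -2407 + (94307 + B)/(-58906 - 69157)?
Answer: -1316102275/128063 ≈ -10277.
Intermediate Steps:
k = -7869 (k = ((-297 - 90)*61)/3 = (-387*61)/3 = (⅓)*(-23607) = -7869)
j = -7869
V = -308374528/128063 (V = -2407 + (94307 + 32580)/(-58906 - 69157) = -2407 + 126887/(-128063) = -2407 + 126887*(-1/128063) = -2407 - 126887/128063 = -308374528/128063 ≈ -2408.0)
j + V = -7869 - 308374528/128063 = -1316102275/128063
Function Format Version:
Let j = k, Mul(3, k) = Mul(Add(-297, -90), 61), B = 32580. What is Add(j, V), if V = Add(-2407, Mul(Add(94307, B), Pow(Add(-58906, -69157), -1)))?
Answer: Rational(-1316102275, 128063) ≈ -10277.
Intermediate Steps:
k = -7869 (k = Mul(Rational(1, 3), Mul(Add(-297, -90), 61)) = Mul(Rational(1, 3), Mul(-387, 61)) = Mul(Rational(1, 3), -23607) = -7869)
j = -7869
V = Rational(-308374528, 128063) (V = Add(-2407, Mul(Add(94307, 32580), Pow(Add(-58906, -69157), -1))) = Add(-2407, Mul(126887, Pow(-128063, -1))) = Add(-2407, Mul(126887, Rational(-1, 128063))) = Add(-2407, Rational(-126887, 128063)) = Rational(-308374528, 128063) ≈ -2408.0)
Add(j, V) = Add(-7869, Rational(-308374528, 128063)) = Rational(-1316102275, 128063)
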